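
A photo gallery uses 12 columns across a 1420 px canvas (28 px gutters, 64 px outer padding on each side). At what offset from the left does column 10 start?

1054 px

Take off 128 px of margins, leaving 1292 px.
12c + 11·28 = 1292 → 12c = 984 → c = 82 px.
Before column 10: the margin + 9 columns + 9 gutters.
Offset = 64 + 9·(82 + 28) = 64 + 990 = 1054 px.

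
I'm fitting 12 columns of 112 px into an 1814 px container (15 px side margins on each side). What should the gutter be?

40 px

Subtract both margins: 1814 − 2·15 = 1784 px.
12 columns take 12·112 = 1344 px; remaining 440 splits into 11 gutters.
g = 440 / 11 = 40 px.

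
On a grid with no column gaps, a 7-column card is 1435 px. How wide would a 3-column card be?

615 px

1435 / 7 = 205 px per column.
With no column gaps, 3 columns span 3·205 = 615 px.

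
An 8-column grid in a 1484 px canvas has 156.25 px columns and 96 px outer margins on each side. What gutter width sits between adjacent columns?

Take off 192 px of margins, leaving 1292 px.
8·156.25 + 7g = 1292 → 7g = 42 → g = 6 px.

6 px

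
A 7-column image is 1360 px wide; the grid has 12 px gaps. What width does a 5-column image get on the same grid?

1360 − 6·12 = 1288; ÷7 gives c = 184 px.
Span of 5: 5·184 + 4·12 = 920 + 48 = 968 px.

968 px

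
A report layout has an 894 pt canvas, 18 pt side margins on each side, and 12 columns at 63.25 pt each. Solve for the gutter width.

Content width = 894 − 2·18 = 858 pt.
Columns use 759 pt, leaving 99 pt across 11 gutters = 9 pt each.

9 pt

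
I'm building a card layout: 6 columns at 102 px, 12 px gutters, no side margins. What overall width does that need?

Summing: 612 + 60 = 672 px.

672 px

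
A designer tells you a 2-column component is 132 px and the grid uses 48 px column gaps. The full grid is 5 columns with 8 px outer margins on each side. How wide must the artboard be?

418 px

Subtracting 1 column gap of 48 leaves 84 for 2 columns, so c = 42 px.
Adding margins, columns and gutters: 16 + 210 + 192 = 418 px.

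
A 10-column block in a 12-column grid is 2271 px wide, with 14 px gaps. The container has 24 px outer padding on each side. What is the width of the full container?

10c + 9·14 = 2271 → 10c = 2145 → c = 214.5 px.
Adding margins, columns and gutters: 48 + 2574 + 154 = 2776 px.

2776 px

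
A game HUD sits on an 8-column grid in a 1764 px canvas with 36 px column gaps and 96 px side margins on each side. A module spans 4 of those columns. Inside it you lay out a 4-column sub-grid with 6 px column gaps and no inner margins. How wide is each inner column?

187.5 px

Take off 192 px of margins, leaving 1572 px.
1572 − 7·36 = 1320; ÷8 gives c = 165 px.
4 columns plus 3 column gaps: 660 + 108 = 768 px.
Subtracting 3 column gaps of 6 leaves 750 for 4 columns, so d = 187.5 px.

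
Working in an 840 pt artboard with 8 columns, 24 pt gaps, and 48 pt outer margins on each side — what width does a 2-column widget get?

Inside the margins: 840 − 96 = 744 pt.
8 columns + 7 gaps: 8c + 7·24 = 744.
8c = 744 − 168 = 576, so c = 72 pt.
2 columns plus 1 gap: 144 + 24 = 168 pt.

168 pt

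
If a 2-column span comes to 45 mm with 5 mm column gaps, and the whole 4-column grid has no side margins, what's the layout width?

95 mm

Subtracting 1 column gap of 5 leaves 40 for 2 columns, so c = 20 mm.
Layout = 4·20 + 3·5 = 80 + 15 = 95 mm.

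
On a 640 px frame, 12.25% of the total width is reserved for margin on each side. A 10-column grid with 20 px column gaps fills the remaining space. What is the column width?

Each margin = 12.25% of 640 = 78.4 px; content = 640 − 2·78.4 = 483.2 px.
10c + 9·20 = 483.2 → 10c = 303.2 → c = 30.32 px.

30.32 px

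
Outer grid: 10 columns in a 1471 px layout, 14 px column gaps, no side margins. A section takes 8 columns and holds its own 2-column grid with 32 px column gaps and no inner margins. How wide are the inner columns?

571 px

Subtracting 9 column gaps of 14 leaves 1345 for 10 columns, so c = 134.5 px.
8 columns plus 7 column gaps: 1076 + 98 = 1174 px.
2 columns + 1 column gap: 2d + 1·32 = 1174.
2d = 1174 − 32 = 1142, so d = 571 px.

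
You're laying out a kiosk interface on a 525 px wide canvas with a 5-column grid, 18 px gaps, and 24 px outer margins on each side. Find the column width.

81 px

Content width = 525 − 2·24 = 477 px.
477 − 4·18 = 405; ÷5 gives c = 81 px.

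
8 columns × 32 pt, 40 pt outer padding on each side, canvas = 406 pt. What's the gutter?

10 pt

Content width = 406 − 2·40 = 326 pt.
8·32 + 7g = 326 → 7g = 70 → g = 10 pt.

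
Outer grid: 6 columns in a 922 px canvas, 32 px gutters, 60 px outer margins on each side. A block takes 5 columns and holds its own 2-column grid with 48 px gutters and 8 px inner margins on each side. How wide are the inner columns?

299.5 px

Take off 120 px of margins, leaving 802 px.
802 − 5·32 = 642; ÷6 gives c = 107 px.
5 columns plus 4 gutters: 535 + 128 = 663 px.
Inner content = 663 − 2·8 = 647 px.
647 − 1·48 = 599; ÷2 gives d = 299.5 px.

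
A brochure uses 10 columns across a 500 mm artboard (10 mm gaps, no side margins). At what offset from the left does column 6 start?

10 columns + 9 gaps: 10c + 9·10 = 500.
10c = 500 − 90 = 410, so c = 41 mm.
No margin, so column 6 starts at 5·(column + gutter) = 5·51 = 255 mm.

255 mm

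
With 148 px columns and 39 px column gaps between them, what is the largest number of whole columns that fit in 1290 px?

Each extra column adds 148 + 39 = 187 px.
(1290 + 39) / 187 = 7.11, so 7 columns fit.

7 columns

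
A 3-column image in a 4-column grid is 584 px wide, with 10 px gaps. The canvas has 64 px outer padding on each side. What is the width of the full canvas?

910 px

Subtracting 2 gaps of 10 leaves 564 for 3 columns, so c = 188 px.
Total width: 2·64 + 4·188 + 3·10 = 910 px.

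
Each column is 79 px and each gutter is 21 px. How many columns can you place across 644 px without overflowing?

Each extra column adds 79 + 21 = 100 px.
(644 + 21) / 100 = 6.65, so 6 columns fit.

6 columns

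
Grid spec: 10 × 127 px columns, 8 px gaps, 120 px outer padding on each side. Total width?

1582 px

Total width: 2·120 + 10·127 + 9·8 = 1582 px.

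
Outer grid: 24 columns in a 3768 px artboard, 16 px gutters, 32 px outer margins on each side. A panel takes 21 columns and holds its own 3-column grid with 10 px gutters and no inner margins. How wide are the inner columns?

Subtract both margins: 3768 − 2·32 = 3704 px.
3704 − 23·16 = 3336; ÷24 gives c = 139 px.
21-column span = 21·139 + 20·16 = 3239 px.
Subtracting 2 gutters of 10 leaves 3219 for 3 columns, so d = 1073 px.

1073 px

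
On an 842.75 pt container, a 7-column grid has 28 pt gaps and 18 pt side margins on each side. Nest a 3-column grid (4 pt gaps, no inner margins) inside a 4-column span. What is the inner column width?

147 pt

Take off 36 pt of margins, leaving 806.75 pt.
7 columns + 6 gaps: 7c + 6·28 = 806.75.
7c = 806.75 − 168 = 638.75, so c = 91.25 pt.
Span of 4: 4·91.25 + 3·28 = 365 + 84 = 449 pt.
Subtracting 2 gaps of 4 leaves 441 for 3 columns, so d = 147 pt.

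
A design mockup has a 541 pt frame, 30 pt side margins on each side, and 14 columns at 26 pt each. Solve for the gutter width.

Inside the margins: 541 − 60 = 481 pt.
14 columns take 14·26 = 364 pt; remaining 117 splits into 13 gutters.
g = 117 / 13 = 9 pt.

9 pt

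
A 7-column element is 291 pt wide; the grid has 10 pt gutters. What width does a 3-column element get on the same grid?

119 pt

7 columns + 6 gutters: 7c + 6·10 = 291.
7c = 291 − 60 = 231, so c = 33 pt.
Span of 3: 3·33 + 2·10 = 99 + 20 = 119 pt.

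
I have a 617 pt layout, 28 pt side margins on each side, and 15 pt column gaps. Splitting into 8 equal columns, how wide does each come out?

Inside the margins: 617 − 56 = 561 pt.
561 − 7·15 = 456; ÷8 gives c = 57 pt.

57 pt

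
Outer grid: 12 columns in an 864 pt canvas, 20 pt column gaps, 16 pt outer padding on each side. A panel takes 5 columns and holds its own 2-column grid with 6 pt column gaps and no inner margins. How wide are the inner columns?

Subtract both margins: 864 − 2·16 = 832 pt.
Subtracting 11 column gaps of 20 leaves 612 for 12 columns, so c = 51 pt.
5 columns plus 4 column gaps: 255 + 80 = 335 pt.
2 columns + 1 column gap: 2d + 1·6 = 335.
2d = 335 − 6 = 329, so d = 164.5 pt.

164.5 pt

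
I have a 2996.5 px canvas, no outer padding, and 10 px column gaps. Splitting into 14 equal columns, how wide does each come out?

Subtracting 13 column gaps of 10 leaves 2866.5 for 14 columns, so c = 204.75 px.

204.75 px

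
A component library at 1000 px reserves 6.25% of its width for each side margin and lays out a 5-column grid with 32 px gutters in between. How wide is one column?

1000 × (1 − 2·6.25%) = 1000 × 87.5% = 875 px for the columns.
5c + 4·32 = 875 → 5c = 747 → c = 149.4 px.

149.4 px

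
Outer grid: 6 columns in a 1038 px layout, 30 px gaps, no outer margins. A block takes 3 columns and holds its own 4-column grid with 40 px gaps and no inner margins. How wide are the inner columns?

96 px

1038 − 5·30 = 888; ÷6 gives c = 148 px.
Span of 3: 3·148 + 2·30 = 444 + 60 = 504 px.
Subtracting 3 gaps of 40 leaves 384 for 4 columns, so d = 96 px.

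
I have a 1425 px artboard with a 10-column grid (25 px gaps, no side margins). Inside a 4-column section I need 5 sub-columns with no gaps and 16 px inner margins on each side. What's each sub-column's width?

1425 − 9·25 = 1200; ÷10 gives c = 120 px.
4 columns plus 3 gaps: 480 + 75 = 555 px.
Inner content = 555 − 2·16 = 523 px.
523 / 5 = 104.6 px per column.

104.6 px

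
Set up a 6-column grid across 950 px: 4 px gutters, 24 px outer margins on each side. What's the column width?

147 px

Inside the margins: 950 − 48 = 902 px.
902 − 5·4 = 882; ÷6 gives c = 147 px.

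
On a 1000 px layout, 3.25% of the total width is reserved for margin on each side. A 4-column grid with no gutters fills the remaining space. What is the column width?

Each margin = 3.25% of 1000 = 32.5 px; content = 1000 − 2·32.5 = 935 px.
With no gutters, each column is 935/4 = 233.75 px.

233.75 px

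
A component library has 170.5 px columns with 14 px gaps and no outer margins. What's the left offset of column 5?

738 px

Before column 5: 4 columns + 4 gaps.
Offset = 4·(170.5 + 14) = 4·184.5 = 738 px.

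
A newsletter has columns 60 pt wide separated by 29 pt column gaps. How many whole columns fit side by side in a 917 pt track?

Each extra column adds 60 + 29 = 89 pt.
(917 + 29) / 89 = 10.63, so 10 columns fit.

10 columns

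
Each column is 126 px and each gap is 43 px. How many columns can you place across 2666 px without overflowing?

Each extra column adds 126 + 43 = 169 px.
(2666 + 43) / 169 = 16.03, so 16 columns fit.

16 columns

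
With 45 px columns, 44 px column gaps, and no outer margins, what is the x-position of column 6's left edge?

445 px

No margin, so column 6 starts at 5·(column + gutter) = 5·89 = 445 px.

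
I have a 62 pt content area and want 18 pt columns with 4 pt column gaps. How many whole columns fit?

3 columns

k columns need k·18 + (k−1)·4 = k·22 − 4.
k·22 − 4 ≤ 62 → k ≤ 66 / 22 ≈ 3.00, so k = 3.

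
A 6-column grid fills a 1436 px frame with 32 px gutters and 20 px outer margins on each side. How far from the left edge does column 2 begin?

Subtract both margins: 1436 − 2·20 = 1396 px.
1396 − 5·32 = 1236; ÷6 gives c = 206 px.
Each column+gutter stride is 238 px; 1 of them past the 20 px margin is 20 + 238 = 258 px.

258 px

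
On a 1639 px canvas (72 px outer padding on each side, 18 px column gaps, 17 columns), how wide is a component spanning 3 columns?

Subtract both margins: 1639 − 2·72 = 1495 px.
17 columns + 16 column gaps: 17c + 16·18 = 1495.
17c = 1495 − 288 = 1207, so c = 71 px.
Span of 3: 3·71 + 2·18 = 213 + 36 = 249 px.

249 px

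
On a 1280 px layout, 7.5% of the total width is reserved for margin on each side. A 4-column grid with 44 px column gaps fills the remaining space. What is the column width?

Margins: 7.5% × 1280 = 96 px each, so content = 1280 − 192 = 1088 px.
Subtracting 3 column gaps of 44 leaves 956 for 4 columns, so c = 239 px.

239 px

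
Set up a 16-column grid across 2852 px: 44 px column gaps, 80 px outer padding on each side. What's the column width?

Inside the margins: 2852 − 160 = 2692 px.
Subtracting 15 column gaps of 44 leaves 2032 for 16 columns, so c = 127 px.

127 px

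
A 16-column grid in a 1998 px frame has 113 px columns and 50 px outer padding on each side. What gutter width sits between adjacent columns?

6 px

Inside the margins: 1998 − 100 = 1898 px.
16·113 + 15g = 1898 → 15g = 90 → g = 6 px.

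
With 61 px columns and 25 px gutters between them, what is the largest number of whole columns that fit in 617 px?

7 columns: 7·61 + 6·25 = 577 px ≤ 617.
8 columns: 663 px > 617. So 7.

7 columns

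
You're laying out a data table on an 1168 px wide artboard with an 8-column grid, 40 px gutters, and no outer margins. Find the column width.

111 px

8c + 7·40 = 1168 → 8c = 888 → c = 111 px.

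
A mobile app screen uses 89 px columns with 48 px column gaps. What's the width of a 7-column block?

911 px

Span of 7: 7·89 + 6·48 = 623 + 288 = 911 px.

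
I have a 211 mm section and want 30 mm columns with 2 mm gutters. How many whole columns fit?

6 columns: 6·30 + 5·2 = 190 mm ≤ 211.
7 columns: 222 mm > 211. So 6.

6 columns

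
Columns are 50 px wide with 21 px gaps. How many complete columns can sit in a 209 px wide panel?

3 columns: 3·50 + 2·21 = 192 px ≤ 209.
4 columns: 263 px > 209. So 3.

3 columns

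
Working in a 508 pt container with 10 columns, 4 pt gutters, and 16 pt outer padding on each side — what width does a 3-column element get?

Subtract both margins: 508 − 2·16 = 476 pt.
476 − 9·4 = 440; ÷10 gives c = 44 pt.
3 columns plus 2 gutters: 132 + 8 = 140 pt.

140 pt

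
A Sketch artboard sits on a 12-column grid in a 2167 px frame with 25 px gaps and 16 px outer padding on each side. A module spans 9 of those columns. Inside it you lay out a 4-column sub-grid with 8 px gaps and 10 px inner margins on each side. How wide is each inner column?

Take off 32 px of margins, leaving 2135 px.
2135 − 11·25 = 1860; ÷12 gives c = 155 px.
9 columns plus 8 gaps: 1395 + 200 = 1595 px.
Inner content = 1595 − 2·10 = 1575 px.
Subtracting 3 gaps of 8 leaves 1551 for 4 columns, so d = 387.75 px.

387.75 px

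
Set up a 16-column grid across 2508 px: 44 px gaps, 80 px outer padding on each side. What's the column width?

105.5 px

Subtract both margins: 2508 − 2·80 = 2348 px.
16c + 15·44 = 2348 → 16c = 1688 → c = 105.5 px.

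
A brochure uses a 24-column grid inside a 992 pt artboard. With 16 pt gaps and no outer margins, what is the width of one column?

26 pt

24 columns + 23 gaps: 24c + 23·16 = 992.
24c = 992 − 368 = 624, so c = 26 pt.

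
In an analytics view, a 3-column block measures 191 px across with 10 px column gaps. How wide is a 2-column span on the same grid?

3c + 2·10 = 191 → 3c = 171 → c = 57 px.
Span of 2: 2·57 + 1·10 = 114 + 10 = 124 px.

124 px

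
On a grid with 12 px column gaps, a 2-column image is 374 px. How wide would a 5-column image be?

Subtracting 1 column gap of 12 leaves 362 for 2 columns, so c = 181 px.
5-column span = 5·181 + 4·12 = 953 px.

953 px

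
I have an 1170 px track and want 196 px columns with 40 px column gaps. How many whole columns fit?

Each extra column adds 196 + 40 = 236 px.
(1170 + 40) / 236 = 5.13, so 5 columns fit.

5 columns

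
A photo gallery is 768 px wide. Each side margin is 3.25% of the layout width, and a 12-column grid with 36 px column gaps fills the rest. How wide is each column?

26.84 px

Margins: 3.25% × 768 = 24.96 px each, so content = 768 − 49.92 = 718.08 px.
12 columns + 11 column gaps: 12c + 11·36 = 718.08.
12c = 718.08 − 396 = 322.08, so c = 26.84 px.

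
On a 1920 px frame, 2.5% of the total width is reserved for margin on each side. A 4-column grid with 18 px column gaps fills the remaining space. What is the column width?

442.5 px

Margins: 2.5% × 1920 = 48 px each, so content = 1920 − 96 = 1824 px.
4 columns + 3 column gaps: 4c + 3·18 = 1824.
4c = 1824 − 54 = 1770, so c = 442.5 px.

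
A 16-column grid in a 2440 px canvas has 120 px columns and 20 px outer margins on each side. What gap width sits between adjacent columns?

32 px

Content width = 2440 − 2·20 = 2400 px.
Columns use 1920 px, leaving 480 px across 15 gaps = 32 px each.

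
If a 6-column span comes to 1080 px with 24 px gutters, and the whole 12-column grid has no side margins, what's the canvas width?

6c + 5·24 = 1080 → 6c = 960 → c = 160 px.
Canvas = 12·160 + 11·24 = 1920 + 264 = 2184 px.

2184 px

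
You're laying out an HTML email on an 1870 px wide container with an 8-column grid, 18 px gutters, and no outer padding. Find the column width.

1870 − 7·18 = 1744; ÷8 gives c = 218 px.

218 px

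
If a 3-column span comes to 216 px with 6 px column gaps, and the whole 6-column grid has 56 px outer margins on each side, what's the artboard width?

Subtracting 2 column gaps of 6 leaves 204 for 3 columns, so c = 68 px.
Artboard = 2·56 + 6·68 + 5·6 = 112 + 408 + 30 = 550 px.

550 px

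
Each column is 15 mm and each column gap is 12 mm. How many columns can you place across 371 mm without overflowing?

14 columns

Each extra column adds 15 + 12 = 27 mm.
(371 + 12) / 27 = 14.19, so 14 columns fit.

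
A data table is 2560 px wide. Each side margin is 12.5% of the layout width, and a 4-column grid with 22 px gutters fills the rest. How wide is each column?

2560 × (1 − 2·12.5%) = 2560 × 75% = 1920 px for the columns.
4 columns + 3 gutters: 4c + 3·22 = 1920.
4c = 1920 − 66 = 1854, so c = 463.5 px.

463.5 px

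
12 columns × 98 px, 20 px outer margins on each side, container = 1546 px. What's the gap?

Take off 40 px of margins, leaving 1506 px.
12·98 + 11g = 1506 → 11g = 330 → g = 30 px.

30 px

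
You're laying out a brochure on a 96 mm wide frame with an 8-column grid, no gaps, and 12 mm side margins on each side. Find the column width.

Content width = 96 − 2·12 = 72 mm.
8c = 72 → c = 9 mm.

9 mm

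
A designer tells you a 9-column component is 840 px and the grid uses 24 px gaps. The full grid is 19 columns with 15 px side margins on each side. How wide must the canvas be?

9c + 8·24 = 840 → 9c = 648 → c = 72 px.
Canvas = 2·15 + 19·72 + 18·24 = 30 + 1368 + 432 = 1830 px.

1830 px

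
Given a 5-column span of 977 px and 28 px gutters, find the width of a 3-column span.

575 px

Subtracting 4 gutters of 28 leaves 865 for 5 columns, so c = 173 px.
Span of 3: 3·173 + 2·28 = 519 + 56 = 575 px.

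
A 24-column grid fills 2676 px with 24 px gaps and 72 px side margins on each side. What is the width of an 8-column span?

Content width = 2676 − 2·72 = 2532 px.
24 columns + 23 gaps: 24c + 23·24 = 2532.
24c = 2532 − 552 = 1980, so c = 82.5 px.
8-column span = 8·82.5 + 7·24 = 828 px.

828 px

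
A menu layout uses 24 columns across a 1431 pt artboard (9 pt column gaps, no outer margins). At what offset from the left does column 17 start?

960 pt

24 columns + 23 column gaps: 24c + 23·9 = 1431.
24c = 1431 − 207 = 1224, so c = 51 pt.
Each column+gutter stride is 60 pt; with no margin, 16 of them is 960 pt.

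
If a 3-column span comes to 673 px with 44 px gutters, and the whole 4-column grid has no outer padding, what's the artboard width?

912 px

3 columns + 2 gutters: 3c + 2·44 = 673.
3c = 673 − 88 = 585, so c = 195 px.
Artboard = 4·195 + 3·44 = 780 + 132 = 912 px.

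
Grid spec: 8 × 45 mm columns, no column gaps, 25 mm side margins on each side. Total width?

Total width: 2·25 + 8·45 = 410 mm.

410 mm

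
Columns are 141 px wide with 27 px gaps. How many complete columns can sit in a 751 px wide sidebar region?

k columns need k·141 + (k−1)·27 = k·168 − 27.
k·168 − 27 ≤ 751 → k ≤ 778 / 168 ≈ 4.63, so k = 4.

4 columns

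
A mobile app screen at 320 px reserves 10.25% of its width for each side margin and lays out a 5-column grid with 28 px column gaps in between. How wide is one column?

320 × (1 − 2·10.25%) = 320 × 79.5% = 254.4 px for the columns.
5c + 4·28 = 254.4 → 5c = 142.4 → c = 28.48 px.

28.48 px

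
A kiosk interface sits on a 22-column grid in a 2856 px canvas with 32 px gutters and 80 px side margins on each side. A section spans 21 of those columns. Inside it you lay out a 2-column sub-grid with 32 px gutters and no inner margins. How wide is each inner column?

1270 px

Take off 160 px of margins, leaving 2696 px.
2696 − 21·32 = 2024; ÷22 gives c = 92 px.
21 columns plus 20 gutters: 1932 + 640 = 2572 px.
Subtracting 1 gutter of 32 leaves 2540 for 2 columns, so d = 1270 px.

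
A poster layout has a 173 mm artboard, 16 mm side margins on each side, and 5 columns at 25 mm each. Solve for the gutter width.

4 mm

Content width = 173 − 2·16 = 141 mm.
5·25 + 4g = 141 → 4g = 16 → g = 4 mm.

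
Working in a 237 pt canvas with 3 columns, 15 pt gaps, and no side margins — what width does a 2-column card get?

3 columns + 2 gaps: 3c + 2·15 = 237.
3c = 237 − 30 = 207, so c = 69 pt.
2-column span = 2·69 + 1·15 = 153 pt.

153 pt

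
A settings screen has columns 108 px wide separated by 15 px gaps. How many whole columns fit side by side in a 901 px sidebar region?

7 columns

7 columns: 7·108 + 6·15 = 846 px ≤ 901.
8 columns: 969 px > 901. So 7.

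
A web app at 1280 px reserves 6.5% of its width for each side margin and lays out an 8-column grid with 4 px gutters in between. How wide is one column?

135.7 px

1280 × (1 − 2·6.5%) = 1280 × 87% = 1113.6 px for the columns.
8 columns + 7 gutters: 8c + 7·4 = 1113.6.
8c = 1113.6 − 28 = 1085.6, so c = 135.7 px.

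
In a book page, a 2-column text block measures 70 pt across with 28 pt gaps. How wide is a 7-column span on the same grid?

315 pt

2c + 1·28 = 70 → 2c = 42 → c = 21 pt.
Span of 7: 7·21 + 6·28 = 147 + 168 = 315 pt.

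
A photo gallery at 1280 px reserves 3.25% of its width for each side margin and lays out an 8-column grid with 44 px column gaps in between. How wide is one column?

111.1 px

Each margin = 3.25% of 1280 = 41.6 px; content = 1280 − 2·41.6 = 1196.8 px.
Subtracting 7 column gaps of 44 leaves 888.8 for 8 columns, so c = 111.1 px.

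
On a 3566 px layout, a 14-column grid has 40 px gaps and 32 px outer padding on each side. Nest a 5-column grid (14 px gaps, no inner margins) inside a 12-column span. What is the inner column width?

Inside the margins: 3566 − 64 = 3502 px.
14c + 13·40 = 3502 → 14c = 2982 → c = 213 px.
Span of 12: 12·213 + 11·40 = 2556 + 440 = 2996 px.
Subtracting 4 gaps of 14 leaves 2940 for 5 columns, so d = 588 px.

588 px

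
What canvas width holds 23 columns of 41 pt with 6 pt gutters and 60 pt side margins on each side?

Total width: 2·60 + 23·41 + 22·6 = 1195 pt.

1195 pt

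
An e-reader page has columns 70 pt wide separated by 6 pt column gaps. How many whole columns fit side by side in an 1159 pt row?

15 columns: 15·70 + 14·6 = 1134 pt ≤ 1159.
16 columns: 1210 pt > 1159. So 15.

15 columns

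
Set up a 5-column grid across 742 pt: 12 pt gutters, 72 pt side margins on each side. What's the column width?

Content width = 742 − 2·72 = 598 pt.
5 columns + 4 gutters: 5c + 4·12 = 598.
5c = 598 − 48 = 550, so c = 110 pt.

110 pt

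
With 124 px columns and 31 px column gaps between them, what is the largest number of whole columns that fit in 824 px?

5 columns

5 columns: 5·124 + 4·31 = 744 px ≤ 824.
6 columns: 899 px > 824. So 5.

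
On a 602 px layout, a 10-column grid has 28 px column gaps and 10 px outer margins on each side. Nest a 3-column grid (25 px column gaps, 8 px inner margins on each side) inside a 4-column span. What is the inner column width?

50 px

Outer content = 602 − 2·10 = 582 px.
Subtracting 9 column gaps of 28 leaves 330 for 10 columns, so c = 33 px.
4-column span = 4·33 + 3·28 = 216 px.
Inner content = 216 − 2·8 = 200 px.
3d + 2·25 = 200 → 3d = 150 → d = 50 px.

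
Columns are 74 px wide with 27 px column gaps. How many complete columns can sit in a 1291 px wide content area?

Each extra column adds 74 + 27 = 101 px.
(1291 + 27) / 101 = 13.05, so 13 columns fit.

13 columns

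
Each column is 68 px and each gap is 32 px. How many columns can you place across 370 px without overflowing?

4 columns

Each extra column adds 68 + 32 = 100 px.
(370 + 32) / 100 = 4.02, so 4 columns fit.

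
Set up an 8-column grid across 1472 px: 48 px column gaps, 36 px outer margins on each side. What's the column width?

133 px

Inside the margins: 1472 − 72 = 1400 px.
8 columns + 7 column gaps: 8c + 7·48 = 1400.
8c = 1400 − 336 = 1064, so c = 133 px.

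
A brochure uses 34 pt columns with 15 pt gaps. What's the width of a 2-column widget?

83 pt

2-column span = 2·34 + 1·15 = 83 pt.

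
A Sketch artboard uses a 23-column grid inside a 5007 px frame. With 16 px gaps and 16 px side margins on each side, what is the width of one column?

Inside the margins: 5007 − 32 = 4975 px.
23c + 22·16 = 4975 → 23c = 4623 → c = 201 px.

201 px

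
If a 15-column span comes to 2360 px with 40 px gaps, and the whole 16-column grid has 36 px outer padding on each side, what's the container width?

15c + 14·40 = 2360 → 15c = 1800 → c = 120 px.
Total width: 2·36 + 16·120 + 15·40 = 2592 px.

2592 px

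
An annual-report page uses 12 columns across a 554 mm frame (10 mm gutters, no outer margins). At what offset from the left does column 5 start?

554 − 11·10 = 444; ÷12 gives c = 37 mm.
No margin, so column 5 starts at 4·(column + gutter) = 4·47 = 188 mm.

188 mm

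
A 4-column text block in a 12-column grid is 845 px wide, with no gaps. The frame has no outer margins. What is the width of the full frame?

4c = 845 → c = 211.25 px.
Summing: 2535 = 2535 px.

2535 px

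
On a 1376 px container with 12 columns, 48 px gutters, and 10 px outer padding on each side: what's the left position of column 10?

Inside the margins: 1376 − 20 = 1356 px.
12c + 11·48 = 1356 → 12c = 828 → c = 69 px.
Each column+gutter stride is 117 px; 9 of them past the 10 px margin is 10 + 1053 = 1063 px.

1063 px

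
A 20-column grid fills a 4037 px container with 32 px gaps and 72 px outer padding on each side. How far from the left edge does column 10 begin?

1838.25 px

Subtract both margins: 4037 − 2·72 = 3893 px.
3893 − 19·32 = 3285; ÷20 gives c = 164.25 px.
Column 10 starts at margin + 9·(column + gutter) = 72 + 9·196.25 = 1838.25 px.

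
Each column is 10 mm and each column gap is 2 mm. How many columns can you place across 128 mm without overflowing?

10 columns: 10·10 + 9·2 = 118 mm ≤ 128.
11 columns: 130 mm > 128. So 10.

10 columns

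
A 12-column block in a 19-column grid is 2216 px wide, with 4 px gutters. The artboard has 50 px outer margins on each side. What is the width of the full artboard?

3611 px

12c + 11·4 = 2216 → 12c = 2172 → c = 181 px.
Artboard = 2·50 + 19·181 + 18·4 = 100 + 3439 + 72 = 3611 px.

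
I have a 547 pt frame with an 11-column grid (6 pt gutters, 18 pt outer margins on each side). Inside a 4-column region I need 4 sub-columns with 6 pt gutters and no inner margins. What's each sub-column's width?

41 pt

Outer content = 547 − 2·18 = 511 pt.
511 − 10·6 = 451; ÷11 gives c = 41 pt.
Span of 4: 4·41 + 3·6 = 164 + 18 = 182 pt.
182 − 3·6 = 164; ÷4 gives d = 41 pt.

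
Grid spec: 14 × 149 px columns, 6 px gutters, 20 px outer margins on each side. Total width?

2204 px

Canvas = 2·20 + 14·149 + 13·6 = 40 + 2086 + 78 = 2204 px.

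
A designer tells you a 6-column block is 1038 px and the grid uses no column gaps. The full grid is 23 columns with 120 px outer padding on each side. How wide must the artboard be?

With no column gaps, each column is 1038/6 = 173 px.
Summing: 240 + 3979 = 4219 px.

4219 px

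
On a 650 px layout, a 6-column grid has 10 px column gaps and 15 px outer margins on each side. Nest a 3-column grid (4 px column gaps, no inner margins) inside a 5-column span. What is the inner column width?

169 px

Inside the margins: 650 − 30 = 620 px.
Subtracting 5 column gaps of 10 leaves 570 for 6 columns, so c = 95 px.
5 columns plus 4 column gaps: 475 + 40 = 515 px.
Subtracting 2 column gaps of 4 leaves 507 for 3 columns, so d = 169 px.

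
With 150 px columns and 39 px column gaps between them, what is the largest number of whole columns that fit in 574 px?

3 columns

3 columns: 3·150 + 2·39 = 528 px ≤ 574.
4 columns: 717 px > 574. So 3.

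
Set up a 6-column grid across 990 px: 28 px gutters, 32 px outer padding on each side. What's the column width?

131 px

Subtract both margins: 990 − 2·32 = 926 px.
Subtracting 5 gutters of 28 leaves 786 for 6 columns, so c = 131 px.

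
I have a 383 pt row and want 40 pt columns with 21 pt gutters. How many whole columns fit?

6 columns: 6·40 + 5·21 = 345 pt ≤ 383.
7 columns: 406 pt > 383. So 6.

6 columns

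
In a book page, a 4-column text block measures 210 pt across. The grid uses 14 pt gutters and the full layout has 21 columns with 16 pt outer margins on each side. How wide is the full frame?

Subtracting 3 gutters of 14 leaves 168 for 4 columns, so c = 42 pt.
Frame = 2·16 + 21·42 + 20·14 = 32 + 882 + 280 = 1194 pt.

1194 pt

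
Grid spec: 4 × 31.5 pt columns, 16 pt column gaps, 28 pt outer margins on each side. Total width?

Layout = 2·28 + 4·31.5 + 3·16 = 56 + 126 + 48 = 230 pt.

230 pt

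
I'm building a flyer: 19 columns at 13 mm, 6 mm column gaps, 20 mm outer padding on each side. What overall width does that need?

Adding margins, columns and gutters: 40 + 247 + 108 = 395 mm.

395 mm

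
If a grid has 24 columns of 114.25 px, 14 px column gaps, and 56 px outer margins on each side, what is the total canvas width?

Adding margins, columns and gutters: 112 + 2742 + 322 = 3176 px.

3176 px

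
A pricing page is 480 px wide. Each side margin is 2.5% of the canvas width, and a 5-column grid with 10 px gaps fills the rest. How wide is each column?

Each margin = 2.5% of 480 = 12 px; content = 480 − 2·12 = 456 px.
5 columns + 4 gaps: 5c + 4·10 = 456.
5c = 456 − 40 = 416, so c = 83.2 px.

83.2 px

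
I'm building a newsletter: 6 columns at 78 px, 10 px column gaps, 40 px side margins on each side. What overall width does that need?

598 px

Total width: 2·40 + 6·78 + 5·10 = 598 px.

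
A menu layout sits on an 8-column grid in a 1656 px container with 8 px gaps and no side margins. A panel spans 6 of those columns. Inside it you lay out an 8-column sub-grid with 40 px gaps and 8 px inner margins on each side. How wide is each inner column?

118 px

8 columns + 7 gaps: 8c + 7·8 = 1656.
8c = 1656 − 56 = 1600, so c = 200 px.
6 columns plus 5 gaps: 1200 + 40 = 1240 px.
Inner content = 1240 − 2·8 = 1224 px.
8 columns + 7 gaps: 8d + 7·40 = 1224.
8d = 1224 − 280 = 944, so d = 118 px.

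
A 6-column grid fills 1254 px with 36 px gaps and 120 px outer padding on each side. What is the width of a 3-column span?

Content width = 1254 − 2·120 = 1014 px.
6 columns + 5 gaps: 6c + 5·36 = 1014.
6c = 1014 − 180 = 834, so c = 139 px.
Span of 3: 3·139 + 2·36 = 417 + 72 = 489 px.

489 px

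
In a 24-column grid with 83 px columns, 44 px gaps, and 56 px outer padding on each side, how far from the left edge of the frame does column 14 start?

Column 14 starts at margin + 13·(column + gutter) = 56 + 13·127 = 1707 px.

1707 px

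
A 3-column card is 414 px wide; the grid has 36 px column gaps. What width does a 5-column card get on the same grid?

714 px

3c + 2·36 = 414 → 3c = 342 → c = 114 px.
Span of 5: 5·114 + 4·36 = 570 + 144 = 714 px.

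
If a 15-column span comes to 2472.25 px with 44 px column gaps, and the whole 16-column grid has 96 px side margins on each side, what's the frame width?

15c + 14·44 = 2472.25 → 15c = 1856.25 → c = 123.75 px.
Frame = 2·96 + 16·123.75 + 15·44 = 192 + 1980 + 660 = 2832 px.

2832 px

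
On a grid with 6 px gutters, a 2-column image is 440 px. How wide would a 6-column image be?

1332 px

2c + 1·6 = 440 → 2c = 434 → c = 217 px.
6-column span = 6·217 + 5·6 = 1332 px.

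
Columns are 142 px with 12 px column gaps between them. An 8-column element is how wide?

1220 px

8-column span = 8·142 + 7·12 = 1220 px.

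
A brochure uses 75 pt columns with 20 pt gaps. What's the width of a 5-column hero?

5-column span = 5·75 + 4·20 = 455 pt.

455 pt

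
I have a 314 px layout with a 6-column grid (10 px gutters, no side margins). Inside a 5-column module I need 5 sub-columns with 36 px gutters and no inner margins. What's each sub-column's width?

6 columns + 5 gutters: 6c + 5·10 = 314.
6c = 314 − 50 = 264, so c = 44 px.
5-column span = 5·44 + 4·10 = 260 px.
Subtracting 4 gutters of 36 leaves 116 for 5 columns, so d = 23.2 px.

23.2 px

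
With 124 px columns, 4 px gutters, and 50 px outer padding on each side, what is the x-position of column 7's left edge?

Column 7 starts at margin + 6·(column + gutter) = 50 + 6·128 = 818 px.

818 px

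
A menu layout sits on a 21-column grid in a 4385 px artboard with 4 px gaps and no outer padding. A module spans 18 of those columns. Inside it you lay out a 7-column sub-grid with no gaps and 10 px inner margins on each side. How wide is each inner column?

21c + 20·4 = 4385 → 21c = 4305 → c = 205 px.
18 columns plus 17 gaps: 3690 + 68 = 3758 px.
Inner content = 3758 − 2·10 = 3738 px.
7d = 3738 → d = 534 px.

534 px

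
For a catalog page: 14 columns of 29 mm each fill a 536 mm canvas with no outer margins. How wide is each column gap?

14 columns take 14·29 = 406 mm; remaining 130 splits into 13 column gaps.
g = 130 / 13 = 10 mm.

10 mm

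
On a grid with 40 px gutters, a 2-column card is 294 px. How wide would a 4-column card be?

2 columns + 1 gutter: 2c + 1·40 = 294.
2c = 294 − 40 = 254, so c = 127 px.
4-column span = 4·127 + 3·40 = 628 px.

628 px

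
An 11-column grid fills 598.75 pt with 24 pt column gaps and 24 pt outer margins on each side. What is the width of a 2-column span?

Subtract both margins: 598.75 − 2·24 = 550.75 pt.
550.75 − 10·24 = 310.75; ÷11 gives c = 28.25 pt.
2 columns plus 1 column gap: 56.5 + 24 = 80.5 pt.

80.5 pt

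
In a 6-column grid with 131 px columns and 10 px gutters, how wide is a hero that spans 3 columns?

3-column span = 3·131 + 2·10 = 413 px.

413 px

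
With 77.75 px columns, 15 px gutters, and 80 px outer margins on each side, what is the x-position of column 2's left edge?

172.75 px

Each column+gutter stride is 92.75 px; 1 of them past the 80 px margin is 80 + 92.75 = 172.75 px.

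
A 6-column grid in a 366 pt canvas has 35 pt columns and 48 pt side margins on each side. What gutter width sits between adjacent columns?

12 pt

Take off 96 pt of margins, leaving 270 pt.
Columns use 210 pt, leaving 60 pt across 5 gutters = 12 pt each.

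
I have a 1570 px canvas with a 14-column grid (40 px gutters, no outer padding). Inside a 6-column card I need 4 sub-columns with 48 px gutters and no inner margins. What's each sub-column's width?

Subtracting 13 gutters of 40 leaves 1050 for 14 columns, so c = 75 px.
6-column span = 6·75 + 5·40 = 650 px.
4 columns + 3 gutters: 4d + 3·48 = 650.
4d = 650 − 144 = 506, so d = 126.5 px.

126.5 px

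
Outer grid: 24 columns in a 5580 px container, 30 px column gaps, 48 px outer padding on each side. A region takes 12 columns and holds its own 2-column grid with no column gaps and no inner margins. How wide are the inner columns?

Outer content = 5580 − 2·48 = 5484 px.
24 columns + 23 column gaps: 24c + 23·30 = 5484.
24c = 5484 − 690 = 4794, so c = 199.75 px.
12 columns plus 11 column gaps: 2397 + 330 = 2727 px.
2727 / 2 = 1363.5 px per column.

1363.5 px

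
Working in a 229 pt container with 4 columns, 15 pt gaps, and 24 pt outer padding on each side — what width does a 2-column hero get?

83 pt

Subtract both margins: 229 − 2·24 = 181 pt.
Subtracting 3 gaps of 15 leaves 136 for 4 columns, so c = 34 pt.
2-column span = 2·34 + 1·15 = 83 pt.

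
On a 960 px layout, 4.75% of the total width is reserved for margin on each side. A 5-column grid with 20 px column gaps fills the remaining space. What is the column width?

Each margin = 4.75% of 960 = 45.6 px; content = 960 − 2·45.6 = 868.8 px.
5 columns + 4 column gaps: 5c + 4·20 = 868.8.
5c = 868.8 − 80 = 788.8, so c = 157.76 px.

157.76 px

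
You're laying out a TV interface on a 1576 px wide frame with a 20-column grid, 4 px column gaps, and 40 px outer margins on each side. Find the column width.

71 px

Content width = 1576 − 2·40 = 1496 px.
20c + 19·4 = 1496 → 20c = 1420 → c = 71 px.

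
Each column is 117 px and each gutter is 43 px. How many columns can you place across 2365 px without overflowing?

15 columns: 15·117 + 14·43 = 2357 px ≤ 2365.
16 columns: 2517 px > 2365. So 15.

15 columns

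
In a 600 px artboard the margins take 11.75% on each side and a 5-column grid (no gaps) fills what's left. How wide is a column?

Margins: 11.75% × 600 = 70.5 px each, so content = 600 − 141 = 459 px.
5c = 459 → c = 91.8 px.

91.8 px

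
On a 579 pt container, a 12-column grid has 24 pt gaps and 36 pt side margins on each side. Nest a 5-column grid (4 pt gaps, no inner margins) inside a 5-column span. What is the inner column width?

36.25 pt

Take off 72 pt of margins, leaving 507 pt.
12 columns + 11 gaps: 12c + 11·24 = 507.
12c = 507 − 264 = 243, so c = 20.25 pt.
5-column span = 5·20.25 + 4·24 = 197.25 pt.
5 columns + 4 gaps: 5d + 4·4 = 197.25.
5d = 197.25 − 16 = 181.25, so d = 36.25 pt.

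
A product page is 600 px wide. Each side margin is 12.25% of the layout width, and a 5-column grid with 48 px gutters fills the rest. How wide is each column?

600 × (1 − 2·12.25%) = 600 × 75.5% = 453 px for the columns.
5 columns + 4 gutters: 5c + 4·48 = 453.
5c = 453 − 192 = 261, so c = 52.2 px.

52.2 px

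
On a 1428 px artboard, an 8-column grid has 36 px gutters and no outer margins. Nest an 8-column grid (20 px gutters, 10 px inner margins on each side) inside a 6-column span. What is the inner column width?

1428 − 7·36 = 1176; ÷8 gives c = 147 px.
Span of 6: 6·147 + 5·36 = 882 + 180 = 1062 px.
Inner content = 1062 − 2·10 = 1042 px.
1042 − 7·20 = 902; ÷8 gives d = 112.75 px.

112.75 px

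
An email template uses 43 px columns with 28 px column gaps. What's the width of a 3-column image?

185 px

3 columns plus 2 column gaps: 129 + 56 = 185 px.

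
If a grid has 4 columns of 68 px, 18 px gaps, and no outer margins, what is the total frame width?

326 px

Frame = 4·68 + 3·18 = 272 + 54 = 326 px.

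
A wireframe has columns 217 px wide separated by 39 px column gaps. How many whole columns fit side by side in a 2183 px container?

k columns need k·217 + (k−1)·39 = k·256 − 39.
k·256 − 39 ≤ 2183 → k ≤ 2222 / 256 ≈ 8.68, so k = 8.

8 columns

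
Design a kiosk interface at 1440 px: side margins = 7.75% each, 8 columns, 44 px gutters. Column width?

1440 × (1 − 2·7.75%) = 1440 × 84.5% = 1216.8 px for the columns.
8c + 7·44 = 1216.8 → 8c = 908.8 → c = 113.6 px.

113.6 px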